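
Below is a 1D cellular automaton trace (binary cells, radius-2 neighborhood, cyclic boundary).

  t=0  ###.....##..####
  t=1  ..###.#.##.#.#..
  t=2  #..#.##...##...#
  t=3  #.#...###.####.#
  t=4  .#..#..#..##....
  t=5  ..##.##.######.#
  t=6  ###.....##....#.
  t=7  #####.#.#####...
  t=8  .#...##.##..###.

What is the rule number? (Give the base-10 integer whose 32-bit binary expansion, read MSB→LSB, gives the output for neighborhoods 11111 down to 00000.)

363844162

  #####|.  b31=0 t=0,i=0
  ####.|.  b30=0 t=0,i=1
  ###.#|.  b29=0 t=1,i=4
  ###..|#  b28=1 t=0,i=2
  ##.##|.  b27=0 t=3,i=9
  ##.#.|#  b26=1 t=1,i=5
  ##..#|.  b25=0 t=0,i=10
  ##...|#  b24=1 t=0,i=3
  #.###|#  b23=1 t=3,i=10
  #.##.|.  b22=0 t=1,i=8
  #.#.#|#  b21=1 t=1,i=6
  #.#..|.  b20=0 t=1,i=13
  #..##|#  b19=1 t=0,i=11
  #..#.|#  b18=1 t=2,i=2
  #...#|#  b17=1 t=2,i=8
  #....|#  b16=1 t=0,i=4
  .####|#  b15=1 t=0,i=13
  .###.|#  b14=1 t=1,i=3
  .##.#|.  b13=0 t=1,i=9
  .##..|#  b12=1 t=0,i=9
  .#.##|.  b11=0 t=1,i=7
  .#.#.|.  b10=0 t=1,i=12
  .#..#|#  b9=1 t=4,i=2
  .#...|.  b8=0 t=1,i=14
  ..###|.  b7=0 t=0,i=12
  ..##.|#  b6=1 t=0,i=8
  ..#.#|.  b5=0 t=2,i=3
  ..#..|.  b4=0 t=4,i=1
  ...##|.  b3=0 t=0,i=7
  ...#.|.  b2=0 t=4,i=0
  ....#|#  b1=1 t=0,i=6
  .....|.  b0=0 t=0,i=5
  bits 00010101101011111101001001000010 = 363844162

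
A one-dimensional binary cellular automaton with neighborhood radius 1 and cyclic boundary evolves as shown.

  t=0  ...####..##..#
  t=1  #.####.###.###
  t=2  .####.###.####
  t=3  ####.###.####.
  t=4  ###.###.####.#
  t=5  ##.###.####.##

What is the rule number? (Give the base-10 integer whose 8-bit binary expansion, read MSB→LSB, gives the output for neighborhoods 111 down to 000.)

190

  nb ###: next=#  (t=0,i=4, bit7=1)
  nb ##.: next=.  (t=0,i=6, bit6=0)
  nb #.#: next=#  (t=1,i=1, bit5=1)
  nb #..: next=#  (t=0,i=0, bit4=1)
  nb .##: next=#  (t=0,i=3, bit3=1)
  nb .#.: next=#  (t=0,i=13, bit2=1)
  nb ..#: next=#  (t=0,i=2, bit1=1)
  nb ...: next=.  (t=0,i=1, bit0=0)
  bits 10111110 = 190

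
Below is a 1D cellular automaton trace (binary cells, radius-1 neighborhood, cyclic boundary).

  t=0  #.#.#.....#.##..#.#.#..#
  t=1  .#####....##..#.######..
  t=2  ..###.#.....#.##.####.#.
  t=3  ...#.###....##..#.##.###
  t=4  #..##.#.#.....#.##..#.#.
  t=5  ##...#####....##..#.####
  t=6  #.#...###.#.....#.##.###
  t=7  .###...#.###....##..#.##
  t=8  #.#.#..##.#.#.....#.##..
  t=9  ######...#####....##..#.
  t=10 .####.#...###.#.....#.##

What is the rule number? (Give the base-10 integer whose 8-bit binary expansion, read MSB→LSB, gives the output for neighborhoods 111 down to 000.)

180

  ###|#  b7=1 t=1,i=2
  ##.|.  b6=0 t=0,i=0
  #.#|#  b5=1 t=0,i=1
  #..|#  b4=1 t=0,i=5
  .##|.  b3=0 t=0,i=12
  .#.|#  b2=1 t=0,i=2
  ..#|.  b1=0 t=0,i=9
  ...|.  b0=0 t=0,i=6
  bits 10110100 = 180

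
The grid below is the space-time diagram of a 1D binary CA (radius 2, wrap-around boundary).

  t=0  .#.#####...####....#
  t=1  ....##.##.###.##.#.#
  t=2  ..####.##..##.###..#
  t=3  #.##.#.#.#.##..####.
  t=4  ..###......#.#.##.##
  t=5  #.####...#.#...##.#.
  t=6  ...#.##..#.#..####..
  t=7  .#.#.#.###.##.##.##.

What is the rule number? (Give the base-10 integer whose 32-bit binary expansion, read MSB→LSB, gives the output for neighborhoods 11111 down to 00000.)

  nb #####: next=#  (t=0,i=5, bit31=1)
  nb ####.: next=.  (t=0,i=6, bit30=0)
  nb ###.#: next=#  (t=1,i=12, bit29=1)
  nb ###..: next=#  (t=0,i=7, bit28=1)
  nb ##.##: next=.  (t=1,i=6, bit27=0)
  nb ##.#.: next=#  (t=1,i=16, bit26=1)
  nb ##..#: next=#  (t=2,i=9, bit25=1)
  nb ##...: next=#  (t=0,i=8, bit24=1)
  nb #.###: next=.  (t=0,i=3, bit23=0)
  nb #.##.: next=#  (t=1,i=7, bit22=1)
  nb #.#.#: next=.  (t=0,i=1, bit21=0)
  nb #.#..: next=#  (t=1,i=19, bit20=1)
  nb #..##: next=.  (t=2,i=1, bit19=0)
  nb #..#.: next=#  (t=2,i=18, bit18=1)
  nb #...#: next=.  (t=0,i=9, bit17=0)
  nb #....: next=.  (t=0,i=16, bit16=0)
  nb .####: next=#  (t=0,i=4, bit15=1)
  nb .###.: next=#  (t=1,i=11, bit14=1)
  nb .##.#: next=#  (t=1,i=5, bit13=1)
  nb .##..: next=.  (t=2,i=8, bit12=0)
  nb .#.##: next=.  (t=0,i=2, bit11=0)
  nb .#.#.: next=.  (t=0,i=0, bit10=0)
  nb .#..#: next=#  (t=2,i=0, bit9=1)
  nb .#...: next=.  (t=1,i=0, bit8=0)
  nb ..###: next=#  (t=0,i=11, bit7=1)
  nb ..##.: next=#  (t=1,i=4, bit6=1)
  nb ..#.#: next=#  (t=0,i=19, bit5=1)
  nb ..#..: next=.  (t=2,i=19, bit4=0)
  nb ...##: next=#  (t=0,i=10, bit3=1)
  nb ...#.: next=.  (t=0,i=18, bit2=0)
  nb ....#: next=#  (t=0,i=17, bit1=1)
  nb .....: next=.  (t=4,i=7, bit0=0)
  bits 10110111010101001110001011101010 = 3075793642

3075793642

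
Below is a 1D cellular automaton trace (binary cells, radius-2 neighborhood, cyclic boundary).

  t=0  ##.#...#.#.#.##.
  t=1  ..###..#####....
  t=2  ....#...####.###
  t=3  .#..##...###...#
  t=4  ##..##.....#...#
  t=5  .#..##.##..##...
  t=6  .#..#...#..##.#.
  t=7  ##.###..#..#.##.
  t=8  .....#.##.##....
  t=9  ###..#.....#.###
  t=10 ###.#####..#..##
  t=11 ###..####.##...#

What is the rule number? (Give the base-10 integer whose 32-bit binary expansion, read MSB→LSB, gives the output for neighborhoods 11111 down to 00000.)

  nb #####: next=#  (t=1,i=9, bit31=1)
  nb ####.: next=#  (t=1,i=10, bit30=1)
  nb ###.#: next=#  (t=2,i=11, bit29=1)
  nb ###..: next=#  (t=1,i=4, bit28=1)
  nb ##.##: next=.  (t=0,i=15, bit27=0)
  nb ##.#.: next=#  (t=0,i=2, bit26=1)
  nb ##..#: next=.  (t=1,i=5, bit25=0)
  nb ##...: next=.  (t=1,i=12, bit24=0)
  nb #.###: next=.  (t=2,i=13, bit23=0)
  nb #.##.: next=.  (t=0,i=0, bit22=0)
  nb #.#.#: next=#  (t=0,i=9, bit21=1)
  nb #.#..: next=#  (t=0,i=3, bit20=1)
  nb #..##: next=.  (t=1,i=6, bit19=0)
  nb #..#.: next=#  (t=6,i=0, bit18=1)
  nb #...#: next=.  (t=0,i=5, bit17=0)
  nb #....: next=#  (t=1,i=13, bit16=1)
  nb .####: next=#  (t=1,i=8, bit15=1)
  nb .###.: next=.  (t=1,i=3, bit14=0)
  nb .##.#: next=.  (t=0,i=1, bit13=0)
  nb .##..: next=#  (t=3,i=5, bit12=1)
  nb .#.##: next=.  (t=0,i=12, bit11=0)
  nb .#.#.: next=#  (t=0,i=8, bit10=1)
  nb .#..#: next=.  (t=3,i=2, bit9=0)
  nb .#...: next=#  (t=0,i=4, bit8=1)
  nb ..###: next=.  (t=1,i=2, bit7=0)
  nb ..##.: next=#  (t=3,i=4, bit6=1)
  nb ..#.#: next=#  (t=0,i=7, bit5=1)
  nb ..#..: next=#  (t=2,i=4, bit4=1)
  nb ...##: next=.  (t=1,i=1, bit3=0)
  nb ...#.: next=.  (t=0,i=6, bit2=0)
  nb ....#: next=.  (t=1,i=0, bit1=0)
  nb .....: next=#  (t=1,i=14, bit0=1)
  bits 11110100001101011001010101110001 = 4097152369

4097152369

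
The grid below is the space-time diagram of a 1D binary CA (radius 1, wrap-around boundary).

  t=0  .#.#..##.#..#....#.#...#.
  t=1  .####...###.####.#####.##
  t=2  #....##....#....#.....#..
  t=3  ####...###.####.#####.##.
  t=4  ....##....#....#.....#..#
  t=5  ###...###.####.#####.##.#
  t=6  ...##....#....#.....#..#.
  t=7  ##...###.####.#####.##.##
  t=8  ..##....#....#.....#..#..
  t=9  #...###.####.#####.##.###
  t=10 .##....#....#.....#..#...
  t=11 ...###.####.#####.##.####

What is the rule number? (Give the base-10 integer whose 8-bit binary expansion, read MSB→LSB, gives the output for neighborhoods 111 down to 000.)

53

  [7] ### => .  t=1,i=2
  [6] ##. => .  t=0,i=7
  [5] #.# => #  t=0,i=2
  [4] #.. => #  t=0,i=4
  [3] .## => .  t=0,i=6
  [2] .#. => #  t=0,i=1
  [1] ..# => .  t=0,i=0
  [0] ... => #  t=0,i=14
  bits 00110101 = 53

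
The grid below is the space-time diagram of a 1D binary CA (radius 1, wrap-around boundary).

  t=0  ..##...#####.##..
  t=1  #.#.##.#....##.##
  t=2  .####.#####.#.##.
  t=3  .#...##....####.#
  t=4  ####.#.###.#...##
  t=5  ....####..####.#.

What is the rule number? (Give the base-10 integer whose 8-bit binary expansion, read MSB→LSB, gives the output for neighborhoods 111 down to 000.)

61

  ###|.  b7=0 t=0,i=8
  ##.|.  b6=0 t=0,i=3
  #.#|#  b5=1 t=0,i=12
  #..|#  b4=1 t=0,i=4
  .##|#  b3=1 t=0,i=2
  .#.|#  b2=1 t=1,i=2
  ..#|.  b1=0 t=0,i=1
  ...|#  b0=1 t=0,i=0
  bits 00111101 = 61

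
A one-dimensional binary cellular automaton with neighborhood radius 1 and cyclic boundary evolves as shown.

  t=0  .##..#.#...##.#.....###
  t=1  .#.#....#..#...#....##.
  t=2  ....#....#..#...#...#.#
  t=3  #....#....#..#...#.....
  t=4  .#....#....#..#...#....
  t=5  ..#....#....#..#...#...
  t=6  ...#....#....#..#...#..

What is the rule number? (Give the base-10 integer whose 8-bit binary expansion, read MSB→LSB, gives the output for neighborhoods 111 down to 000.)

152

  ###|#  b7=1 t=0,i=21
  ##.|.  b6=0 t=0,i=2
  #.#|.  b5=0 t=0,i=0
  #..|#  b4=1 t=0,i=3
  .##|#  b3=1 t=0,i=1
  .#.|.  b2=0 t=0,i=5
  ..#|.  b1=0 t=0,i=4
  ...|.  b0=0 t=0,i=9
  bits 10011000 = 152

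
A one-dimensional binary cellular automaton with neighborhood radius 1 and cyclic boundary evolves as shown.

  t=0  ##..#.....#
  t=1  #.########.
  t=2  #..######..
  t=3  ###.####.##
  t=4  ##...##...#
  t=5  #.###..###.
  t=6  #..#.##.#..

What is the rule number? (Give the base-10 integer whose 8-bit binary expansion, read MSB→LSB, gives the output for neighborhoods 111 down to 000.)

151

  [7] ### => #  t=0,i=0
  [6] ##. => .  t=0,i=1
  [5] #.# => .  t=1,i=1
  [4] #.. => #  t=0,i=2
  [3] .## => .  t=0,i=10
  [2] .#. => #  t=0,i=4
  [1] ..# => #  t=0,i=3
  [0] ... => #  t=0,i=6
  bits 10010111 = 151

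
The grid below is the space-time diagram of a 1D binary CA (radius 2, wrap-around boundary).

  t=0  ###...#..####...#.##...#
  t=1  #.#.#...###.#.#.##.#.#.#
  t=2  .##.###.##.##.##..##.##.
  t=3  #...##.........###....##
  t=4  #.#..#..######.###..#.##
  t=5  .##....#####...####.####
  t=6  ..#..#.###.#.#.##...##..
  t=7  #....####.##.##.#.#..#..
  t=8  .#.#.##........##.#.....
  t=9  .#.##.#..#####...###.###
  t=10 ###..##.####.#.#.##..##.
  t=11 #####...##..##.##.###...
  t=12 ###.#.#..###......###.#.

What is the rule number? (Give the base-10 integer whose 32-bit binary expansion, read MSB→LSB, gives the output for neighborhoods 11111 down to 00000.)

  [31] ##### => #  t=4,i=10
  [30] ####. => .  t=0,i=1
  [29] ###.# => .  t=1,i=10
  [28] ###.. => #  t=0,i=2
  [27] ##.## => .  t=2,i=3
  [26] ##.#. => #  t=1,i=1
  [25] ##..# => #  t=2,i=16
  [24] ##... => .  t=0,i=3
  [23] #.### => #  t=2,i=4
  [22] #.##. => .  t=0,i=18
  [21] #.#.# => #  t=1,i=2
  [20] #.#.. => #  t=1,i=4
  [19] #..## => #  t=0,i=8
  [18] #..#. => .  t=4,i=4
  [17] #...# => #  t=0,i=4
  [16] #.... => .  t=3,i=7
  [15] .#### => #  t=0,i=0
  [14] .###. => #  t=1,i=9
  [13] .##.# => .  t=1,i=0
  [12] .##.. => #  t=0,i=19
  [11] .#.## => #  t=0,i=17
  [10] .#.#. => .  t=1,i=3
  [9] .#..# => .  t=0,i=7
  [8] .#... => #  t=1,i=5
  [7] ..### => #  t=0,i=9
  [6] ..##. => .  t=2,i=1
  [5] ..#.# => #  t=0,i=16
  [4] ..#.. => .  t=0,i=6
  [3] ...## => .  t=0,i=22
  [2] ...#. => .  t=0,i=5
  [1] ....# => #  t=3,i=13
  [0] ..... => #  t=3,i=8
  bits 10010110101110101101100110100011 = 2528827811

2528827811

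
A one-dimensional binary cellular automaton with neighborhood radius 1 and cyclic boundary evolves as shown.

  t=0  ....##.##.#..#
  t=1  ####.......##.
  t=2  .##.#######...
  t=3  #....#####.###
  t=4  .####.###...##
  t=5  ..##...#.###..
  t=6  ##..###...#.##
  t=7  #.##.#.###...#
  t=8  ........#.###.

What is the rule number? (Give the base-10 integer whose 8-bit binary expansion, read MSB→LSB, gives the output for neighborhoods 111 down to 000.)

147

  [7] ### => #  t=1,i=1
  [6] ##. => .  t=0,i=5
  [5] #.# => .  t=0,i=6
  [4] #.. => #  t=0,i=0
  [3] .## => .  t=0,i=4
  [2] .#. => .  t=0,i=10
  [1] ..# => #  t=0,i=3
  [0] ... => #  t=0,i=1
  bits 10010011 = 147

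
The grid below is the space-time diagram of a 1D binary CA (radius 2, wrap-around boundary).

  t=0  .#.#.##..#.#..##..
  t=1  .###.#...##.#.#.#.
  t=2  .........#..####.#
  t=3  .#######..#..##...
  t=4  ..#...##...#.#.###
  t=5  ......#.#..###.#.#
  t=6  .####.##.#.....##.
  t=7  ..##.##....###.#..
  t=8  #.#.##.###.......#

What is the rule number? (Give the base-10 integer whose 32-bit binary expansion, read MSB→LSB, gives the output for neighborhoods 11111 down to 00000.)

1507952227

  nb #####: next=.  (t=3,i=3, bit31=0)
  nb ####.: next=#  (t=2,i=14, bit30=1)
  nb ###.#: next=.  (t=1,i=3, bit29=0)
  nb ###..: next=#  (t=3,i=7, bit28=1)
  nb ##.##: next=#  (t=6,i=5, bit27=1)
  nb ##.#.: next=.  (t=1,i=4, bit26=0)
  nb ##..#: next=.  (t=0,i=7, bit25=0)
  nb ##...: next=#  (t=0,i=16, bit24=1)
  nb #.###: next=#  (t=4,i=15, bit23=1)
  nb #.##.: next=#  (t=0,i=5, bit22=1)
  nb #.#.#: next=#  (t=0,i=3, bit21=1)
  nb #.#..: next=.  (t=0,i=11, bit20=0)
  nb #..##: next=.  (t=0,i=13, bit19=0)
  nb #..#.: next=.  (t=0,i=8, bit18=0)
  nb #...#: next=.  (t=0,i=17, bit17=0)
  nb #....: next=#  (t=2,i=1, bit16=1)
  nb .####: next=#  (t=2,i=13, bit15=1)
  nb .###.: next=.  (t=1,i=2, bit14=0)
  nb .##.#: next=.  (t=1,i=10, bit13=0)
  nb .##..: next=.  (t=0,i=6, bit12=0)
  nb .#.##: next=.  (t=0,i=4, bit11=0)
  nb .#.#.: next=#  (t=0,i=2, bit10=1)
  nb .#..#: next=#  (t=0,i=12, bit9=1)
  nb .#...: next=.  (t=1,i=6, bit8=0)
  nb ..###: next=.  (t=1,i=1, bit7=0)
  nb ..##.: next=#  (t=0,i=14, bit6=1)
  nb ..#.#: next=#  (t=0,i=1, bit5=1)
  nb ..#..: next=.  (t=2,i=9, bit4=0)
  nb ...##: next=.  (t=1,i=8, bit3=0)
  nb ...#.: next=.  (t=0,i=0, bit2=0)
  nb ....#: next=#  (t=2,i=7, bit1=1)
  nb .....: next=#  (t=2,i=2, bit0=1)
  bits 01011001111000011000011001100011 = 1507952227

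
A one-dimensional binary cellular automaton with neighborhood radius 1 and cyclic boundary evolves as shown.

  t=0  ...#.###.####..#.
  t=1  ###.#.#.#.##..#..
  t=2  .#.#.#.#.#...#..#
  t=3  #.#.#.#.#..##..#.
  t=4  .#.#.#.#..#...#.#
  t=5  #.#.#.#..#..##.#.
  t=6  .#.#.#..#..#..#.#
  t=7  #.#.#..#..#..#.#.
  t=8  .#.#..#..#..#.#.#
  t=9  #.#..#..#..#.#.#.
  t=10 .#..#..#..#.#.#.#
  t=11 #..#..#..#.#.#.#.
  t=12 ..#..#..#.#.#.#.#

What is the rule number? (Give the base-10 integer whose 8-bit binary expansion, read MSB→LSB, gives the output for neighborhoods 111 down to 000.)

  ###|#  b7=1 t=0,i=6
  ##.|.  b6=0 t=0,i=7
  #.#|#  b5=1 t=0,i=4
  #..|.  b4=0 t=0,i=13
  .##|.  b3=0 t=0,i=5
  .#.|.  b2=0 t=0,i=3
  ..#|#  b1=1 t=0,i=2
  ...|#  b0=1 t=0,i=0
  bits 10100011 = 163

163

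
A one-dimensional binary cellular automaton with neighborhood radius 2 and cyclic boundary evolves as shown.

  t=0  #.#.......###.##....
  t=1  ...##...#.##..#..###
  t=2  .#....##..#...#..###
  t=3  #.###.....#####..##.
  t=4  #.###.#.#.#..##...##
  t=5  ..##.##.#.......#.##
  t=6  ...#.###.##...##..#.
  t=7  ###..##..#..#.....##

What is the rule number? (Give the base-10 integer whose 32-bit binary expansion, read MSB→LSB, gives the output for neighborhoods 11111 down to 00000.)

  nb #####: next=.  (t=3,i=12, bit31=0)
  nb ####.: next=#  (t=3,i=13, bit30=1)
  nb ###.#: next=.  (t=0,i=12, bit29=0)
  nb ###..: next=#  (t=1,i=19, bit28=1)
  nb ##.##: next=.  (t=0,i=13, bit27=0)
  nb ##.#.: next=#  (t=2,i=0, bit26=1)
  nb ##..#: next=.  (t=1,i=12, bit25=0)
  nb ##...: next=.  (t=0,i=16, bit24=0)
  nb #.###: next=#  (t=3,i=2, bit23=1)
  nb #.##.: next=#  (t=0,i=14, bit22=1)
  nb #.#.#: next=#  (t=3,i=0, bit21=1)
  nb #.#..: next=.  (t=0,i=2, bit20=0)
  nb #..##: next=.  (t=1,i=16, bit19=0)
  nb #..#.: next=.  (t=1,i=13, bit18=0)
  nb #...#: next=#  (t=1,i=1, bit17=1)
  nb #....: next=#  (t=0,i=4, bit16=1)
  nb .####: next=.  (t=3,i=11, bit15=0)
  nb .###.: next=#  (t=0,i=11, bit14=1)
  nb .##.#: next=#  (t=3,i=18, bit13=1)
  nb .##..: next=.  (t=0,i=15, bit12=0)
  nb .#.##: next=.  (t=1,i=9, bit11=0)
  nb .#.#.: next=.  (t=0,i=1, bit10=0)
  nb .#..#: next=.  (t=1,i=15, bit9=0)
  nb .#...: next=#  (t=0,i=3, bit8=1)
  nb ..###: next=#  (t=0,i=10, bit7=1)
  nb ..##.: next=.  (t=1,i=3, bit6=0)
  nb ..#.#: next=.  (t=0,i=0, bit5=0)
  nb ..#..: next=#  (t=1,i=14, bit4=1)
  nb ...##: next=.  (t=0,i=9, bit3=0)
  nb ...#.: next=#  (t=0,i=19, bit2=1)
  nb ....#: next=#  (t=0,i=8, bit1=1)
  nb .....: next=.  (t=0,i=5, bit0=0)
  bits 01010100111000110110000110010110 = 1424187798

1424187798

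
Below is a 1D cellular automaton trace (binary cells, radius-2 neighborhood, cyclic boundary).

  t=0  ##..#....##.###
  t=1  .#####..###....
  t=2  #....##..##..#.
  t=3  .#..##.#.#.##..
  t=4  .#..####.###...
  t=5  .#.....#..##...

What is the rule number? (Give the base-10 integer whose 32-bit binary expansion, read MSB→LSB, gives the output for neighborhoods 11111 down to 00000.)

912550233

  #####|.  b31=0 t=0,i=14
  ####.|.  b30=0 t=0,i=0
  ###.#|#  b29=1 t=4,i=7
  ###..|#  b28=1 t=0,i=1
  ##.##|.  b27=0 t=0,i=11
  ##.#.|#  b26=1 t=3,i=6
  ##..#|#  b25=1 t=0,i=2
  ##...|.  b24=0 t=1,i=11
  #.###|.  b23=0 t=0,i=12
  #.##.|#  b22=1 t=3,i=11
  #.#.#|#  b21=1 t=3,i=7
  #.#..|.  b20=0 t=2,i=0
  #..##|.  b19=0 t=1,i=7
  #..#.|#  b18=1 t=0,i=3
  #...#|.  b17=0 t=3,i=14
  #....|.  b16=0 t=0,i=6
  .####|.  b15=0 t=0,i=13
  .###.|#  b14=1 t=1,i=9
  .##.#|#  b13=1 t=0,i=10
  .##..|.  b12=0 t=2,i=6
  .#.##|#  b11=1 t=3,i=10
  .#.#.|.  b10=0 t=2,i=14
  .#..#|.  b9=0 t=3,i=2
  .#...|#  b8=1 t=0,i=5
  ..###|.  b7=0 t=1,i=1
  ..##.|#  b6=1 t=0,i=9
  ..#.#|.  b5=0 t=2,i=13
  ..#..|#  b4=1 t=0,i=4
  ...##|#  b3=1 t=0,i=8
  ...#.|.  b2=0 t=3,i=0
  ....#|.  b1=0 t=0,i=7
  .....|#  b0=1 t=1,i=13
  bits 00110110011001000110100101011001 = 912550233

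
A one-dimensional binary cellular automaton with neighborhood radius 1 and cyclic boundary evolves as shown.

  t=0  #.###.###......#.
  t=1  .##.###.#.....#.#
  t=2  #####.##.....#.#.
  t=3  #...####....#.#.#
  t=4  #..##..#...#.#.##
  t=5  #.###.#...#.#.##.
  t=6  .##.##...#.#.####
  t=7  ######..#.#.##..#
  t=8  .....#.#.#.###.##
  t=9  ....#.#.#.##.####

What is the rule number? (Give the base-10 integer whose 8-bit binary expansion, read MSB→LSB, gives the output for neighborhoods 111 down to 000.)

  ### -> .   bit 7 = 0  t=0,i=3
  ##. -> #   bit 6 = 1  t=0,i=4
  #.# -> #   bit 5 = 1  t=0,i=1
  #.. -> .   bit 4 = 0  t=0,i=9
  .## -> #   bit 3 = 1  t=0,i=2
  .#. -> .   bit 2 = 0  t=0,i=0
  ..# -> #   bit 1 = 1  t=0,i=14
  ... -> .   bit 0 = 0  t=0,i=10
  bits 01101010 = 106

106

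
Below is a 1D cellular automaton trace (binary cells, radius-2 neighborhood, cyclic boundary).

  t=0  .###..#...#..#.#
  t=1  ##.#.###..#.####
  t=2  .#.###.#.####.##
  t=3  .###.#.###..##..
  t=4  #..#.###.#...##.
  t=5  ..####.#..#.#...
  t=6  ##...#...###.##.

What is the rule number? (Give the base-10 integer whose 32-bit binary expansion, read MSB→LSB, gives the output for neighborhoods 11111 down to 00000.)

3114605882

  nb #####: next=#  (t=1,i=14, bit31=1)
  nb ####.: next=.  (t=1,i=0, bit30=0)
  nb ###.#: next=#  (t=1,i=1, bit29=1)
  nb ###..: next=#  (t=0,i=3, bit28=1)
  nb ##.##: next=#  (t=2,i=13, bit27=1)
  nb ##.#.: next=.  (t=1,i=2, bit26=0)
  nb ##..#: next=.  (t=0,i=4, bit25=0)
  nb ##...: next=#  (t=3,i=14, bit24=1)
  nb #.###: next=#  (t=0,i=1, bit23=1)
  nb #.##.: next=.  (t=2,i=14, bit22=0)
  nb #.#.#: next=#  (t=0,i=15, bit21=1)
  nb #.#..: next=.  (t=4,i=0, bit20=0)
  nb #..##: next=.  (t=3,i=11, bit19=0)
  nb #..#.: next=#  (t=0,i=5, bit18=1)
  nb #...#: next=.  (t=0,i=8, bit17=0)
  nb #....: next=#  (t=5,i=14, bit16=1)
  nb .####: next=.  (t=1,i=13, bit15=0)
  nb .###.: next=.  (t=0,i=2, bit14=0)
  nb .##.#: next=.  (t=2,i=15, bit13=0)
  nb .##..: next=#  (t=3,i=13, bit12=1)
  nb .#.##: next=#  (t=0,i=0, bit11=1)
  nb .#.#.: next=#  (t=0,i=14, bit10=1)
  nb .#..#: next=.  (t=0,i=11, bit9=0)
  nb .#...: next=#  (t=0,i=7, bit8=1)
  nb ..###: next=.  (t=3,i=1, bit7=0)
  nb ..##.: next=.  (t=3,i=12, bit6=0)
  nb ..#.#: next=#  (t=0,i=13, bit5=1)
  nb ..#..: next=#  (t=0,i=6, bit4=1)
  nb ...##: next=#  (t=3,i=0, bit3=1)
  nb ...#.: next=.  (t=0,i=9, bit2=0)
  nb ....#: next=#  (t=5,i=0, bit1=1)
  nb .....: next=.  (t=5,i=15, bit0=0)
  bits 10111001101001010001110100111010 = 3114605882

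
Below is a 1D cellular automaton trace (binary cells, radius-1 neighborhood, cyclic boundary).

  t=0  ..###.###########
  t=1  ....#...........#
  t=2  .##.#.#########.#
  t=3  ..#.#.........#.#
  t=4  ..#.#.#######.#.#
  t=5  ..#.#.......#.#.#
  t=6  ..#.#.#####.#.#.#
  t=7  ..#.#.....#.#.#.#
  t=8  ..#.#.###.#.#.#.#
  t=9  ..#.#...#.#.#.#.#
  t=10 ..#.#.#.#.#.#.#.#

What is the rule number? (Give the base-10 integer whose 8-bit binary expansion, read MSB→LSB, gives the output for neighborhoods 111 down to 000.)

  ### -> .   bit 7 = 0  t=0,i=3
  ##. -> #   bit 6 = 1  t=0,i=4
  #.# -> .   bit 5 = 0  t=0,i=5
  #.. -> .   bit 4 = 0  t=0,i=0
  .## -> .   bit 3 = 0  t=0,i=2
  .#. -> #   bit 2 = 1  t=1,i=4
  ..# -> .   bit 1 = 0  t=0,i=1
  ... -> #   bit 0 = 1  t=1,i=1
  bits 01000101 = 69

69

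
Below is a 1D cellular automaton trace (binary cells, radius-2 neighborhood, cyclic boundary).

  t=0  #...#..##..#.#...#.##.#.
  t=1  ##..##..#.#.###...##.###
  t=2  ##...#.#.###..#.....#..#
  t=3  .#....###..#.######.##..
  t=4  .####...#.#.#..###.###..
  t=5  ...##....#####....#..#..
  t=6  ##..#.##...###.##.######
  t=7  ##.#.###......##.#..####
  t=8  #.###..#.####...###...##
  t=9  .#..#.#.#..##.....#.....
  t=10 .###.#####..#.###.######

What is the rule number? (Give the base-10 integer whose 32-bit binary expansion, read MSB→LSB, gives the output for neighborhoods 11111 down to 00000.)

3698663187

  #####|#  b31=1 t=1,i=23
  ####.|#  b30=1 t=1,i=0
  ###.#|.  b29=0 t=3,i=18
  ###..|#  b28=1 t=1,i=1
  ##.##|#  b27=1 t=1,i=20
  ##.#.|#  b26=1 t=0,i=21
  ##..#|.  b25=0 t=0,i=9
  ##...|.  b24=0 t=1,i=15
  #.###|.  b23=0 t=1,i=12
  #.##.|#  b22=1 t=0,i=19
  #.#.#|#  b21=1 t=0,i=22
  #.#..|#  b20=1 t=0,i=0
  #..##|.  b19=0 t=0,i=6
  #..#.|#  b18=1 t=0,i=10
  #...#|.  b17=0 t=0,i=2
  #....|#  b16=1 t=2,i=16
  .####|.  b15=0 t=1,i=22
  .###.|.  b14=0 t=1,i=13
  .##.#|.  b13=0 t=0,i=20
  .##..|#  b12=1 t=0,i=8
  .#.##|#  b11=1 t=0,i=18
  .#.#.|#  b10=1 t=0,i=12
  .#..#|#  b9=1 t=0,i=5
  .#...|#  b8=1 t=0,i=1
  ..###|.  b7=0 t=2,i=23
  ..##.|.  b6=0 t=0,i=7
  ..#.#|.  b5=0 t=0,i=11
  ..#..|#  b4=1 t=0,i=4
  ...##|.  b3=0 t=1,i=17
  ...#.|.  b2=0 t=0,i=3
  ....#|#  b1=1 t=2,i=18
  .....|#  b0=1 t=2,i=17
  bits 11011100011101010001111100010011 = 3698663187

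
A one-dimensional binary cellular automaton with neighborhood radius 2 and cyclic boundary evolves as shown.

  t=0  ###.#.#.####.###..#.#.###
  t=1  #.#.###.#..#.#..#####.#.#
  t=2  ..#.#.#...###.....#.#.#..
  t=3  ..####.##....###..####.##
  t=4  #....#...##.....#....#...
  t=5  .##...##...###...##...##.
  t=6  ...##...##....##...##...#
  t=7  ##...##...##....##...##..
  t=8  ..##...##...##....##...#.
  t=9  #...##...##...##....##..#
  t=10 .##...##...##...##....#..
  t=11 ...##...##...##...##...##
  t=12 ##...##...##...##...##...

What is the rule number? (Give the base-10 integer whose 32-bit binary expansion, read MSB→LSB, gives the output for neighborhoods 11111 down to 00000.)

  nb #####: next=#  (t=0,i=0, bit31=1)
  nb ####.: next=.  (t=0,i=1, bit30=0)
  nb ###.#: next=#  (t=0,i=2, bit29=1)
  nb ###..: next=.  (t=0,i=15, bit28=0)
  nb ##.##: next=.  (t=0,i=12, bit27=0)
  nb ##.#.: next=.  (t=0,i=3, bit26=0)
  nb ##..#: next=#  (t=0,i=16, bit25=1)
  nb ##...: next=#  (t=2,i=13, bit24=1)
  nb #.###: next=#  (t=0,i=8, bit23=1)
  nb #.##.: next=.  (t=1,i=24, bit22=0)
  nb #.#.#: next=#  (t=0,i=4, bit21=1)
  nb #.#..: next=.  (t=1,i=8, bit20=0)
  nb #..##: next=.  (t=1,i=15, bit19=0)
  nb #..#.: next=#  (t=0,i=17, bit18=1)
  nb #...#: next=#  (t=2,i=8, bit17=1)
  nb #....: next=#  (t=2,i=14, bit16=1)
  nb .####: next=.  (t=0,i=9, bit15=0)
  nb .###.: next=.  (t=0,i=14, bit14=0)
  nb .##.#: next=.  (t=1,i=0, bit13=0)
  nb .##..: next=.  (t=3,i=8, bit12=0)
  nb .#.##: next=.  (t=0,i=7, bit11=0)
  nb .#.#.: next=#  (t=0,i=5, bit10=1)
  nb .#..#: next=.  (t=1,i=9, bit9=0)
  nb .#...: next=#  (t=2,i=7, bit8=1)
  nb ..###: next=.  (t=1,i=16, bit7=0)
  nb ..##.: next=.  (t=4,i=9, bit6=0)
  nb ..#.#: next=#  (t=0,i=18, bit5=1)
  nb ..#..: next=.  (t=4,i=0, bit4=0)
  nb ...##: next=.  (t=2,i=9, bit3=0)
  nb ...#.: next=.  (t=2,i=1, bit2=0)
  nb ....#: next=.  (t=2,i=0, bit1=0)
  nb .....: next=#  (t=2,i=15, bit0=1)
  bits 10100011101001110000010100100001 = 2745632033

2745632033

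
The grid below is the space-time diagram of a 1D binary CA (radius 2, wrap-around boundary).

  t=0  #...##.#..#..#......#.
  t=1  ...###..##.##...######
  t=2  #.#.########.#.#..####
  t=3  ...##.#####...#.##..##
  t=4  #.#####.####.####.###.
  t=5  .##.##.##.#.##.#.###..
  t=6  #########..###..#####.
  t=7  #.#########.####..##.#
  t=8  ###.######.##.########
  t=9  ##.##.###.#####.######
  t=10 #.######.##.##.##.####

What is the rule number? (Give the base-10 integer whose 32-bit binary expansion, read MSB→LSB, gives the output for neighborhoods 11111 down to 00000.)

  #####|#  b31=1 t=1,i=18
  ####.|#  b30=1 t=1,i=20
  ###.#|.  b29=0 t=2,i=0
  ###..|#  b28=1 t=1,i=5
  ##.##|#  b27=1 t=1,i=10
  ##.#.|.  b26=0 t=0,i=6
  ##..#|#  b25=1 t=1,i=6
  ##...|#  b24=1 t=1,i=0
  #.###|#  b23=1 t=2,i=4
  #.##.|#  b22=1 t=1,i=11
  #.#.#|.  b21=0 t=2,i=2
  #.#..|.  b20=0 t=0,i=0
  #..##|#  b19=1 t=1,i=7
  #..#.|#  b18=1 t=0,i=9
  #...#|.  b17=0 t=0,i=2
  #....|.  b16=0 t=0,i=15
  .####|.  b15=0 t=1,i=17
  .###.|#  b14=1 t=1,i=4
  .##.#|#  b13=1 t=0,i=5
  .##..|.  b12=0 t=1,i=12
  .#.##|#  b11=1 t=2,i=3
  .#.#.|#  b10=1 t=0,i=21
  .#..#|#  b9=1 t=0,i=8
  .#...|.  b8=0 t=0,i=1
  ..###|.  b7=0 t=1,i=3
  ..##.|#  b6=1 t=0,i=4
  ..#.#|#  b5=1 t=0,i=20
  ..#..|.  b4=0 t=0,i=10
  ...##|#  b3=1 t=0,i=3
  ...#.|#  b2=1 t=0,i=19
  ....#|#  b1=1 t=0,i=18
  .....|#  b0=1 t=0,i=16
  bits 11011011110011000110111001101111 = 3687607919

3687607919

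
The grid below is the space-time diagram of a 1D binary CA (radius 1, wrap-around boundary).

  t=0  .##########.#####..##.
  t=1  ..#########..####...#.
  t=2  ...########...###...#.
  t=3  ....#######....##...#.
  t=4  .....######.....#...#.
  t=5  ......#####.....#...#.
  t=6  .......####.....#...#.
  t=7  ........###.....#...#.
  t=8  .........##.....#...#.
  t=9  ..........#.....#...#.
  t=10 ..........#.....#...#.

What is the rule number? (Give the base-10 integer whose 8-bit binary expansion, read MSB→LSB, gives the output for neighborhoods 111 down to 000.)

  ###|#  b7=1 t=0,i=2
  ##.|#  b6=1 t=0,i=10
  #.#|.  b5=0 t=0,i=11
  #..|.  b4=0 t=0,i=17
  .##|.  b3=0 t=0,i=1
  .#.|#  b2=1 t=1,i=20
  ..#|.  b1=0 t=0,i=0
  ...|.  b0=0 t=1,i=0
  bits 11000100 = 196

196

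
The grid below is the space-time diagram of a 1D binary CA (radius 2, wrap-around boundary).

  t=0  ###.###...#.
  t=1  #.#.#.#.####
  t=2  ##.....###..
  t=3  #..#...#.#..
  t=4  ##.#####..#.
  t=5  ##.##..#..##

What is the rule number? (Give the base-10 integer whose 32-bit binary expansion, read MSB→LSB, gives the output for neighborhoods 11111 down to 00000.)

  nb #####: next=.  (t=1,i=10, bit31=0)
  nb ####.: next=.  (t=1,i=11, bit30=0)
  nb ###.#: next=#  (t=0,i=2, bit29=1)
  nb ###..: next=#  (t=0,i=6, bit28=1)
  nb ##.##: next=.  (t=0,i=3, bit27=0)
  nb ##.#.: next=#  (t=1,i=1, bit26=1)
  nb ##..#: next=.  (t=2,i=10, bit25=0)
  nb ##...: next=.  (t=0,i=7, bit24=0)
  nb #.###: next=#  (t=0,i=0, bit23=1)
  nb #.##.: next=#  (t=4,i=0, bit22=1)
  nb #.#.#: next=.  (t=1,i=2, bit21=0)
  nb #.#..: next=.  (t=3,i=9, bit20=0)
  nb #..##: next=.  (t=2,i=11, bit19=0)
  nb #..#.: next=.  (t=3,i=2, bit18=0)
  nb #...#: next=#  (t=0,i=8, bit17=1)
  nb #....: next=#  (t=2,i=3, bit16=1)
  nb .####: next=#  (t=1,i=9, bit15=1)
  nb .###.: next=.  (t=0,i=1, bit14=0)
  nb .##.#: next=#  (t=4,i=1, bit13=1)
  nb .##..: next=.  (t=2,i=1, bit12=0)
  nb .#.##: next=#  (t=0,i=11, bit11=1)
  nb .#.#.: next=.  (t=1,i=3, bit10=0)
  nb .#..#: next=#  (t=3,i=1, bit9=1)
  nb .#...: next=#  (t=3,i=4, bit8=1)
  nb ..###: next=#  (t=2,i=7, bit7=1)
  nb ..##.: next=#  (t=2,i=0, bit6=1)
  nb ..#.#: next=#  (t=0,i=10, bit5=1)
  nb ..#..: next=#  (t=3,i=0, bit4=1)
  nb ...##: next=.  (t=2,i=6, bit3=0)
  nb ...#.: next=#  (t=0,i=9, bit2=1)
  nb ....#: next=.  (t=2,i=5, bit1=0)
  nb .....: next=.  (t=2,i=4, bit0=0)
  bits 00110100110000111010101111110100 = 885238772

885238772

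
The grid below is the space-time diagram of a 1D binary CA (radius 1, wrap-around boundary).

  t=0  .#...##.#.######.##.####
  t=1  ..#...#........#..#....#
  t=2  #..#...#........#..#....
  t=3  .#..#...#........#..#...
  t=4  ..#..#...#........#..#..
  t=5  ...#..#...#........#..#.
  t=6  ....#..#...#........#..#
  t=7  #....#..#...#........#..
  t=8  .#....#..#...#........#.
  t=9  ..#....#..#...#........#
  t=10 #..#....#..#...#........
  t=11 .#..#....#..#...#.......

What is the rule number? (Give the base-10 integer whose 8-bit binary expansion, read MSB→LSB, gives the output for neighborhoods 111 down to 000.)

  ###|.  b7=0 t=0,i=11
  ##.|#  b6=1 t=0,i=6
  #.#|.  b5=0 t=0,i=0
  #..|#  b4=1 t=0,i=2
  .##|.  b3=0 t=0,i=5
  .#.|.  b2=0 t=0,i=1
  ..#|.  b1=0 t=0,i=4
  ...|.  b0=0 t=0,i=3
  bits 01010000 = 80

80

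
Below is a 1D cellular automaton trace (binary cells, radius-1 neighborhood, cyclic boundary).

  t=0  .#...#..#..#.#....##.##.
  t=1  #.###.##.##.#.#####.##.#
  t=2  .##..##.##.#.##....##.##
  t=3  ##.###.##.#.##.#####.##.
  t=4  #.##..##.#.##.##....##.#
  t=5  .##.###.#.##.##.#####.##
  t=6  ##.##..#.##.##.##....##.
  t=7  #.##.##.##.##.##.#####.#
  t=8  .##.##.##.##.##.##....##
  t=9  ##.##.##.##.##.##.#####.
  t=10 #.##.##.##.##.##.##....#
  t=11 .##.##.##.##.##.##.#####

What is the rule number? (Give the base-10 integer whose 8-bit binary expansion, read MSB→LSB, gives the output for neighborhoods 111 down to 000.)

59

  ### -> .   bit 7 = 0  t=1,i=3
  ##. -> .   bit 6 = 0  t=0,i=19
  #.# -> #   bit 5 = 1  t=0,i=12
  #.. -> #   bit 4 = 1  t=0,i=2
  .## -> #   bit 3 = 1  t=0,i=18
  .#. -> .   bit 2 = 0  t=0,i=1
  ..# -> #   bit 1 = 1  t=0,i=0
  ... -> #   bit 0 = 1  t=0,i=3
  bits 00111011 = 59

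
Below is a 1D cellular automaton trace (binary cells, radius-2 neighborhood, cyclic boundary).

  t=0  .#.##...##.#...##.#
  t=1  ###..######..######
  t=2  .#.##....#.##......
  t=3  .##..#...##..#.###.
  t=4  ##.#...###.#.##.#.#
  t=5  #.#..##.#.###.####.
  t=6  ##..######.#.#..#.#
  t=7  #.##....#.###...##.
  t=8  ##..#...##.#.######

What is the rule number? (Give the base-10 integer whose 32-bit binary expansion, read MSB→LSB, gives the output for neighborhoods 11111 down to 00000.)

1328180329

  #####|.  b31=0 t=1,i=0
  ####.|#  b30=1 t=1,i=1
  ###.#|.  b29=0 t=4,i=1
  ###..|.  b28=0 t=1,i=2
  ##.##|#  b27=1 t=5,i=13
  ##.#.|#  b26=1 t=0,i=10
  ##..#|#  b25=1 t=1,i=3
  ##...|#  b24=1 t=0,i=5
  #.###|.  b23=0 t=3,i=15
  #.##.|.  b22=0 t=0,i=3
  #.#.#|#  b21=1 t=0,i=1
  #.#..|.  b20=0 t=0,i=11
  #..##|#  b19=1 t=1,i=4
  #..#.|.  b18=0 t=3,i=4
  #...#|#  b17=1 t=0,i=6
  #....|.  b16=0 t=2,i=6
  .####|.  b15=0 t=1,i=6
  .###.|#  b14=1 t=3,i=16
  .##.#|#  b13=1 t=0,i=9
  .##..|.  b12=0 t=0,i=4
  .#.##|#  b11=1 t=0,i=2
  .#.#.|#  b10=1 t=0,i=0
  .#..#|.  b9=0 t=5,i=3
  .#...|.  b8=0 t=0,i=12
  ..###|.  b7=0 t=1,i=5
  ..##.|#  b6=1 t=0,i=8
  ..#.#|#  b5=1 t=2,i=1
  ..#..|.  b4=0 t=3,i=5
  ...##|#  b3=1 t=0,i=7
  ...#.|.  b2=0 t=2,i=0
  ....#|.  b1=0 t=2,i=7
  .....|#  b0=1 t=2,i=15
  bits 01001111001010100110110001101001 = 1328180329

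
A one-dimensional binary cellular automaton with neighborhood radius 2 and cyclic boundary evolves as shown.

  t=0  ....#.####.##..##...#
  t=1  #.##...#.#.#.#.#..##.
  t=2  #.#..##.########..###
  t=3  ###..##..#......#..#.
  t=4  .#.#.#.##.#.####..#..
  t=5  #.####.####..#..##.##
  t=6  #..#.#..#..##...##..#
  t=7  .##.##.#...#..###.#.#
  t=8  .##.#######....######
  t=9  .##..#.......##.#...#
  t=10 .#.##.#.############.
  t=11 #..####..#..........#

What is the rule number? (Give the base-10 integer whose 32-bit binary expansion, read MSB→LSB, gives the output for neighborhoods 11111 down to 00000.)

645326159

  ##### -> .   bit 31 = 0  t=2,i=10
  ####. -> .   bit 30 = 0  t=0,i=8
  ###.# -> #   bit 29 = 1  t=0,i=9
  ###.. -> .   bit 28 = 0  t=2,i=15
  ##.## -> .   bit 27 = 0  t=0,i=10
  ##.#. -> #   bit 26 = 1  t=1,i=20
  ##..# -> #   bit 25 = 1  t=0,i=13
  ##... -> .   bit 24 = 0  t=0,i=17
  #.### -> .   bit 23 = 0  t=0,i=6
  #.##. -> #   bit 22 = 1  t=0,i=11
  #.#.# -> #   bit 21 = 1  t=1,i=0
  #.#.. -> #   bit 20 = 1  t=1,i=15
  #..## -> .   bit 19 = 0  t=0,i=14
  #..#. -> #   bit 18 = 1  t=3,i=8
  #...# -> #   bit 17 = 1  t=0,i=18
  #.... -> .   bit 16 = 0  t=0,i=1
  .#### -> #   bit 15 = 1  t=0,i=7
  .###. -> #   bit 14 = 1  t=3,i=1
  .##.# -> #   bit 13 = 1  t=1,i=19
  .##.. -> .   bit 12 = 0  t=0,i=12
  .#.## -> .   bit 11 = 0  t=0,i=5
  .#.#. -> #   bit 10 = 1  t=1,i=8
  .#..# -> .   bit 9 = 0  t=1,i=16
  .#... -> #   bit 8 = 1  t=0,i=0
  ..### -> .   bit 7 = 0  t=2,i=18
  ..##. -> #   bit 6 = 1  t=0,i=15
  ..#.# -> .   bit 5 = 0  t=0,i=4
  ..#.. -> .   bit 4 = 0  t=0,i=20
  ...## -> #   bit 3 = 1  t=6,i=15
  ...#. -> #   bit 2 = 1  t=0,i=3
  ....# -> #   bit 1 = 1  t=0,i=2
  ..... -> #   bit 0 = 1  t=3,i=12
  bits 00100110011101101110010101001111 = 645326159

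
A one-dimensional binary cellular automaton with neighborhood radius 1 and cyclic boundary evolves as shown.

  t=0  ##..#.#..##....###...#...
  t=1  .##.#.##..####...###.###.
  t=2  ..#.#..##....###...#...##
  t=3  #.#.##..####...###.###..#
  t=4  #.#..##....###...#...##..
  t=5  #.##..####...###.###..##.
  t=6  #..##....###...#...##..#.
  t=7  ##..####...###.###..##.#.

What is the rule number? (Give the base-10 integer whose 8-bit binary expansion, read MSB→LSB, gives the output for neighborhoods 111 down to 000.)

  [7] ### => .  t=0,i=16
  [6] ##. => #  t=0,i=1
  [5] #.# => .  t=0,i=5
  [4] #.. => #  t=0,i=2
  [3] .## => .  t=0,i=0
  [2] .#. => #  t=0,i=4
  [1] ..# => .  t=0,i=3
  [0] ... => #  t=0,i=12
  bits 01010101 = 85

85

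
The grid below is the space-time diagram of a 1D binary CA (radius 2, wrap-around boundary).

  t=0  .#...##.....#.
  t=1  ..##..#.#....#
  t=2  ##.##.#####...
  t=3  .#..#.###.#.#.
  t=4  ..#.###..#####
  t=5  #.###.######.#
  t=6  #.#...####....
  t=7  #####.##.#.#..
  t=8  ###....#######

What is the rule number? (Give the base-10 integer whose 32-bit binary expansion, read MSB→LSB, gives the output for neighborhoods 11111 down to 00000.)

  #####|#  b31=1 t=2,i=8
  ####.|.  b30=0 t=2,i=9
  ###.#|.  b29=0 t=3,i=8
  ###..|#  b28=1 t=2,i=10
  ##.##|.  b27=0 t=2,i=2
  ##.#.|#  b26=1 t=3,i=9
  ##..#|#  b25=1 t=1,i=4
  ##...|.  b24=0 t=0,i=7
  #.###|#  b23=1 t=2,i=6
  #.##.|.  b22=0 t=2,i=3
  #.#.#|#  b21=1 t=3,i=10
  #.#..|#  b20=1 t=1,i=8
  #..##|#  b19=1 t=1,i=1
  #..#.|.  b18=0 t=0,i=0
  #...#|#  b17=1 t=0,i=3
  #....|#  b16=1 t=0,i=8
  .####|#  b15=1 t=2,i=7
  .###.|.  b14=0 t=3,i=7
  .##.#|#  b13=1 t=2,i=1
  .##..|#  b12=1 t=0,i=6
  .#.##|#  b11=1 t=3,i=5
  .#.#.|#  b10=1 t=1,i=7
  .#..#|#  b9=1 t=0,i=13
  .#...|#  b8=1 t=0,i=2
  ..###|#  b7=1 t=4,i=9
  ..##.|.  b6=0 t=0,i=5
  ..#.#|#  b5=1 t=1,i=6
  ..#..|.  b4=0 t=0,i=1
  ...##|.  b3=0 t=0,i=4
  ...#.|.  b2=0 t=0,i=11
  ....#|.  b1=0 t=0,i=10
  .....|.  b0=0 t=0,i=9
  bits 10010110101110111011111110100000 = 2528886688

2528886688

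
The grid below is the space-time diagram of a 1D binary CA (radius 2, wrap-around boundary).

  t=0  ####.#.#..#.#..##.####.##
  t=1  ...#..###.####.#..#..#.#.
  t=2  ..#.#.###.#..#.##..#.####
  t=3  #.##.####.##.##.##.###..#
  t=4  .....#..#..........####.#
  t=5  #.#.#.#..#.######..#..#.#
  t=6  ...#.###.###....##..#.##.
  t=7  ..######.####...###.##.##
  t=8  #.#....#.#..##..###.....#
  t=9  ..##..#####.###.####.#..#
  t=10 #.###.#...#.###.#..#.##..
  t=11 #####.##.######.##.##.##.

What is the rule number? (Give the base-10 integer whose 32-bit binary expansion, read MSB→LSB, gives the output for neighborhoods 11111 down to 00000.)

865099749

  [31] ##### => .  t=0,i=0
  [30] ####. => .  t=0,i=2
  [29] ###.# => #  t=0,i=3
  [28] ###.. => #  t=2,i=24
  [27] ##.## => .  t=0,i=17
  [26] ##.#. => .  t=0,i=4
  [25] ##..# => #  t=2,i=0
  [24] ##... => #  t=6,i=12
  [23] #.### => #  t=0,i=18
  [22] #.##. => .  t=2,i=15
  [21] #.#.# => .  t=0,i=5
  [20] #.#.. => #  t=0,i=7
  [19] #..## => .  t=0,i=14
  [18] #..#. => .  t=0,i=9
  [17] #...# => .  t=7,i=14
  [16] #.... => .  t=1,i=0
  [15] .#### => .  t=0,i=19
  [14] .###. => #  t=1,i=7
  [13] .##.# => .  t=0,i=16
  [12] .##.. => #  t=2,i=16
  [11] .#.## => #  t=2,i=5
  [10] .#.#. => #  t=0,i=6
  [9] .#..# => #  t=0,i=8
  [8] .#... => #  t=1,i=24
  [7] ..### => #  t=1,i=6
  [6] ..##. => #  t=0,i=15
  [5] ..#.# => #  t=0,i=10
  [4] ..#.. => .  t=1,i=3
  [3] ...## => .  t=4,i=18
  [2] ...#. => #  t=1,i=2
  [1] ....# => .  t=1,i=1
  [0] ..... => #  t=4,i=2
  bits 00110011100100000101111111100101 = 865099749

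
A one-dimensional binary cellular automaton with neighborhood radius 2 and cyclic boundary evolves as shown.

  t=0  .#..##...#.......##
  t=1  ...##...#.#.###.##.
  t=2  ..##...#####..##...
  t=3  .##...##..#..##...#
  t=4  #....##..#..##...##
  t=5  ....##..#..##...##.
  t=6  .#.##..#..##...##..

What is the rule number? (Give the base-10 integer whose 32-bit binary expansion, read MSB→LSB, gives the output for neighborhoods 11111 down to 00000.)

  nb #####: next=.  (t=2,i=9, bit31=0)
  nb ####.: next=#  (t=2,i=10, bit30=1)
  nb ###.#: next=#  (t=1,i=14, bit29=1)
  nb ###..: next=.  (t=2,i=11, bit28=0)
  nb ##.##: next=#  (t=1,i=15, bit27=1)
  nb ##.#.: next=.  (t=0,i=0, bit26=0)
  nb ##..#: next=.  (t=2,i=12, bit25=0)
  nb ##...: next=.  (t=0,i=6, bit24=0)
  nb #.###: next=.  (t=1,i=12, bit23=0)
  nb #.##.: next=.  (t=1,i=16, bit22=0)
  nb #.#.#: next=#  (t=1,i=10, bit21=1)
  nb #.#..: next=.  (t=0,i=1, bit20=0)
  nb #..##: next=#  (t=0,i=3, bit19=1)
  nb #..#.: next=#  (t=3,i=9, bit18=1)
  nb #...#: next=.  (t=0,i=7, bit17=0)
  nb #....: next=.  (t=0,i=11, bit16=0)
  nb .####: next=.  (t=2,i=8, bit15=0)
  nb .###.: next=.  (t=1,i=13, bit14=0)
  nb .##.#: next=.  (t=0,i=18, bit13=0)
  nb .##..: next=.  (t=0,i=5, bit12=0)
  nb .#.##: next=#  (t=1,i=11, bit11=1)
  nb .#.#.: next=#  (t=1,i=9, bit10=1)
  nb .#..#: next=.  (t=0,i=2, bit9=0)
  nb .#...: next=#  (t=0,i=10, bit8=1)
  nb ..###: next=#  (t=2,i=7, bit7=1)
  nb ..##.: next=#  (t=0,i=4, bit6=1)
  nb ..#.#: next=#  (t=1,i=8, bit5=1)
  nb ..#..: next=.  (t=0,i=9, bit4=0)
  nb ...##: next=#  (t=0,i=16, bit3=1)
  nb ...#.: next=#  (t=0,i=8, bit2=1)
  nb ....#: next=.  (t=0,i=15, bit1=0)
  nb .....: next=#  (t=0,i=12, bit0=1)
  bits 01101000001011000000110111101101 = 1747717613

1747717613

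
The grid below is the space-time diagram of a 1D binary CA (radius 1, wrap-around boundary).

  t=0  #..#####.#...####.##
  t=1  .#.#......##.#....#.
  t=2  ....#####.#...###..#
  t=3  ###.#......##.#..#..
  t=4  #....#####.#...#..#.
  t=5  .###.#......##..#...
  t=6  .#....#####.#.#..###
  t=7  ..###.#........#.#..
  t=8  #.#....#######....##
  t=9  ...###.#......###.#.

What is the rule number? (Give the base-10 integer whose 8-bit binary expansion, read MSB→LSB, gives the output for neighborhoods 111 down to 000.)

25

  ### -> .   bit 7 = 0  t=0,i=4
  ##. -> .   bit 6 = 0  t=0,i=0
  #.# -> .   bit 5 = 0  t=0,i=8
  #.. -> #   bit 4 = 1  t=0,i=1
  .## -> #   bit 3 = 1  t=0,i=3
  .#. -> .   bit 2 = 0  t=0,i=9
  ..# -> .   bit 1 = 0  t=0,i=2
  ... -> #   bit 0 = 1  t=0,i=11
  bits 00011001 = 25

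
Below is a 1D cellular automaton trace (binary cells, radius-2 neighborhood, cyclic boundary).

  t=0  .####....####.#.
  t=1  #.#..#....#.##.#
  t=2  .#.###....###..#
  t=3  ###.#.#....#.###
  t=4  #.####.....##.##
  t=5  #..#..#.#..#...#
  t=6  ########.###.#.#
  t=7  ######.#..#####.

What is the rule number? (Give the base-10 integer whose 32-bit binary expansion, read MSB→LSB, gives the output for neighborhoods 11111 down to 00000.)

  #####|#  b31=1 t=3,i=0
  ####.|.  b30=0 t=0,i=3
  ###.#|#  b29=1 t=0,i=12
  ###..|.  b28=0 t=0,i=4
  ##.##|.  b27=0 t=1,i=14
  ##.#.|#  b26=1 t=0,i=13
  ##..#|#  b25=1 t=2,i=13
  ##...|#  b24=1 t=0,i=5
  #.###|.  b23=0 t=2,i=3
  #.##.|#  b22=1 t=1,i=12
  #.#.#|#  b21=1 t=2,i=1
  #.#..|.  b20=0 t=0,i=14
  #..##|#  b19=1 t=0,i=0
  #..#.|#  b18=1 t=1,i=4
  #...#|#  b17=1 t=5,i=13
  #....|.  b16=0 t=0,i=6
  .####|#  b15=1 t=0,i=2
  .###.|#  b14=1 t=2,i=4
  .##.#|.  b13=0 t=1,i=0
  .##..|#  b12=1 t=5,i=0
  .#.##|#  b11=1 t=1,i=11
  .#.#.|#  b10=1 t=2,i=0
  .#..#|#  b9=1 t=0,i=15
  .#...|.  b8=0 t=1,i=6
  ..###|.  b7=0 t=0,i=1
  ..##.|#  b6=1 t=4,i=11
  ..#.#|#  b5=1 t=1,i=10
  ..#..|#  b4=1 t=1,i=5
  ...##|.  b3=0 t=0,i=8
  ...#.|.  b2=0 t=1,i=9
  ....#|.  b1=0 t=0,i=7
  .....|#  b0=1 t=4,i=8
  bits 10100111011011101101111001110001 = 2809060977

2809060977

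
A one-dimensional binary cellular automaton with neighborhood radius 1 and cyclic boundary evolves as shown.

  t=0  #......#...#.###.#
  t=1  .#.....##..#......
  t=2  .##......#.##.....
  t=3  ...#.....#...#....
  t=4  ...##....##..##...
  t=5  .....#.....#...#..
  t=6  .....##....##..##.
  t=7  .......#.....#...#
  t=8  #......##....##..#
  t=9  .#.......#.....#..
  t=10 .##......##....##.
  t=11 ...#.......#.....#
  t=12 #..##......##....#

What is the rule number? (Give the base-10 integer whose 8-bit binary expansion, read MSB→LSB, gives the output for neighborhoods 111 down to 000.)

  [7] ### => .  t=0,i=14
  [6] ##. => .  t=0,i=0
  [5] #.# => .  t=0,i=12
  [4] #.. => #  t=0,i=1
  [3] .## => .  t=0,i=13
  [2] .#. => #  t=0,i=7
  [1] ..# => .  t=0,i=6
  [0] ... => .  t=0,i=2
  bits 00010100 = 20

20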